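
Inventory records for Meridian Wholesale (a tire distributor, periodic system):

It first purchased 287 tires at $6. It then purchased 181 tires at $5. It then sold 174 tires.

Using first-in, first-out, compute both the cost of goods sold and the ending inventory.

Sale 1 (174) [FIFO — oldest first]: 174 @ $6 = $1,044
Ending inventory: 113 @ $6 + 181 @ $5 = $1,583
Check: goods available $2,627 = COGS $1,044 + ending $1,583

COGS = $1,044; ending inventory = $1,583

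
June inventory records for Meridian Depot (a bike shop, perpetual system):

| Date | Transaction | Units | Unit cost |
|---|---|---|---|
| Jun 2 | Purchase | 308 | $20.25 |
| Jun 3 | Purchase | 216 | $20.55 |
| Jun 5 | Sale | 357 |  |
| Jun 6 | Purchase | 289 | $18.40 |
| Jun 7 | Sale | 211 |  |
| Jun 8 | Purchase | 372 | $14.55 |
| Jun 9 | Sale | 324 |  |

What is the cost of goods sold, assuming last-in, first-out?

Jun 5, 357 sold [LIFO — newest first]: 216 @ $20.55 + 141 @ $20.25 = $7,294.05
Jun 7, 211 sold [LIFO — newest first]: 211 @ $18.40 = $3,882.40
Jun 9, 324 sold [LIFO — newest first]: 324 @ $14.55 = $4,714.20
Total COGS = $7,294.05 + $3,882.40 + $4,714.20 = $15,890.65
Ending inventory: 167 @ $20.25 + 78 @ $18.40 + 48 @ $14.55 = $5,515.35
Check: goods available $21,406.00 = COGS $15,890.65 + ending $5,515.35

COGS = $15,890.65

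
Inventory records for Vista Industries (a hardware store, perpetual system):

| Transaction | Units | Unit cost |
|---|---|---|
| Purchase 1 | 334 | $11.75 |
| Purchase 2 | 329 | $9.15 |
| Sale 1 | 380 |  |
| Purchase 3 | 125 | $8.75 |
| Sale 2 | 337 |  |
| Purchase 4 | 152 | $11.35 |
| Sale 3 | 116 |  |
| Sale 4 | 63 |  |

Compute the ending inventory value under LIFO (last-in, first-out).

Ending inventory = $517.00

Sale 1 (380) [LIFO — newest first]: 329 @ $9.15 + 51 @ $11.75 = $3,609.60
Sale 2 (337) [LIFO — newest first]: 125 @ $8.75 + 212 @ $11.75 = $3,584.75
Sale 3 (116) [LIFO — newest first]: 116 @ $11.35 = $1,316.60
Sale 4 (63) [LIFO — newest first]: 36 @ $11.35 + 27 @ $11.75 = $725.85
Total COGS = $3,609.60 + $3,584.75 + $1,316.60 + $725.85 = $9,236.80
Ending inventory: 44 @ $11.75 = $517.00
Check: goods available $9,753.80 = COGS $9,236.80 + ending $517.00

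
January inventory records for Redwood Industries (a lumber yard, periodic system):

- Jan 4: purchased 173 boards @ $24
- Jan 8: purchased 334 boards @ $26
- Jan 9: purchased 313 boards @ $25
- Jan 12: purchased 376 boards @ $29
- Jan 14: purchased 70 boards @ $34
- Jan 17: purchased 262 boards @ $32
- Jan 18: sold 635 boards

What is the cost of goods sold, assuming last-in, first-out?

COGS = $19,551

Jan 18, 635 sold [LIFO — newest first]: 262 @ $32 + 70 @ $34 + 303 @ $29 = $19,551
Ending inventory: 173 @ $24 + 334 @ $26 + 313 @ $25 + 73 @ $29 = $22,778
Check: goods available $42,329 = COGS $19,551 + ending $22,778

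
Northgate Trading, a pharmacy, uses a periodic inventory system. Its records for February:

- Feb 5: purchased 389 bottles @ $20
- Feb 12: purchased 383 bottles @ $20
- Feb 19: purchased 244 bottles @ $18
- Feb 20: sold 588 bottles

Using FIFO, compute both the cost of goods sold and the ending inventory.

COGS = $11,760; ending inventory = $8,072

Feb 20, 588 sold [FIFO — oldest first]: 389 @ $20 + 199 @ $20 = $11,760
Ending inventory: 184 @ $20 + 244 @ $18 = $8,072
Check: goods available $19,832 = COGS $11,760 + ending $8,072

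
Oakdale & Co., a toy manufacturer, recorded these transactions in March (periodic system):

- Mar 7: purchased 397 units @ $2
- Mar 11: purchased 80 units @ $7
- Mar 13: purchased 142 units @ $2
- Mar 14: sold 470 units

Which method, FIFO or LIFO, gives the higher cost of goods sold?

FIFO COGS: 397 @ $2 + 73 @ $7 = $1,305
LIFO COGS: 142 @ $2 + 80 @ $7 + 248 @ $2 = $1,340

LIFO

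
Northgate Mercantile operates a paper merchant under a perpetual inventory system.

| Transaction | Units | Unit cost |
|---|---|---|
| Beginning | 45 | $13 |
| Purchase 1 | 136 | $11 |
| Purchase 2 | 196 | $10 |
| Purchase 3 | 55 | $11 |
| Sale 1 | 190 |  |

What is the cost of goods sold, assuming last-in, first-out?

COGS = $1,955

Sale 1 (190) [LIFO — newest first]: 55 @ $11 + 135 @ $10 = $1,955
Ending inventory: 45 @ $13 + 136 @ $11 + 61 @ $10 = $2,691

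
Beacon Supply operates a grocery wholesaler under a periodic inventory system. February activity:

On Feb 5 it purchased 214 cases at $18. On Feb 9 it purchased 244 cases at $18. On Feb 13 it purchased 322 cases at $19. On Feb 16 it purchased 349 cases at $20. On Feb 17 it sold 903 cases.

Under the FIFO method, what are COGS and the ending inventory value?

Feb 17, 903 sold [FIFO — oldest first]: 214 @ $18 + 244 @ $18 + 322 @ $19 + 123 @ $20 = $16,822
Ending inventory: 226 @ $20 = $4,520

COGS = $16,822; ending inventory = $4,520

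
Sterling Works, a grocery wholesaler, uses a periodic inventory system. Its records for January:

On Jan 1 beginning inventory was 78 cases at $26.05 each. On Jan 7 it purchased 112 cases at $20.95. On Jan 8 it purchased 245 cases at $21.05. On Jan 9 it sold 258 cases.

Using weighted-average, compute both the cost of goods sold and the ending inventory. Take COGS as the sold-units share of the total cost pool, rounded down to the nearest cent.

COGS = $5,655.56; ending inventory = $3,879.99

Jan 9, sell 258: 258/435 × $9,535.55 → $5,655.56
Ending inventory (cost pool remaining) = $3,879.99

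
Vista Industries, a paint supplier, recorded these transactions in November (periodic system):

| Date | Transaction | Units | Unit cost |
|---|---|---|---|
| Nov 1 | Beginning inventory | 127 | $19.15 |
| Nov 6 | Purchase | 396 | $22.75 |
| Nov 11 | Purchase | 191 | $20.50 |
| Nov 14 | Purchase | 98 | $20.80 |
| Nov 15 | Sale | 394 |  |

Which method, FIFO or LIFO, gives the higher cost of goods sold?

FIFO

FIFO COGS: 127 @ $19.15 + 267 @ $22.75 = $8,506.30
LIFO COGS: 98 @ $20.80 + 191 @ $20.50 + 105 @ $22.75 = $8,342.65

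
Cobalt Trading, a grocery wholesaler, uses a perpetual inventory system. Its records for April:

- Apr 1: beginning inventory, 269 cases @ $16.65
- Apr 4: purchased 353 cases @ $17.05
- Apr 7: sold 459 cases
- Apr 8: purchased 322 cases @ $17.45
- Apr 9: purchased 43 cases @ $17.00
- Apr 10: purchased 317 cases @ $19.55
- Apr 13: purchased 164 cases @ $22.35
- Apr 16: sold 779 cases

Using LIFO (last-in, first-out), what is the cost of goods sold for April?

COGS = $22,827.05

Apr 7, 459 sold [LIFO — newest first]: 353 @ $17.05 + 106 @ $16.65 = $7,783.55
Apr 16, 779 sold [LIFO — newest first]: 164 @ $22.35 + 317 @ $19.55 + 43 @ $17.00 + 255 @ $17.45 = $15,043.50
Total COGS = $7,783.55 + $15,043.50 = $22,827.05
Ending inventory: 163 @ $16.65 + 67 @ $17.45 = $3,883.10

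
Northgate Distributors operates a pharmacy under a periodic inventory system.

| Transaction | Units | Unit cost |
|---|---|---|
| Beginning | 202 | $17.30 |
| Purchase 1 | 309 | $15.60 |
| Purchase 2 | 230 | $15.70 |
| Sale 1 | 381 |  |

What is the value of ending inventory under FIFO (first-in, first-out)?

Ending inventory = $5,639.00

Sale 1 (381) [FIFO — oldest first]: 202 @ $17.30 + 179 @ $15.60 = $6,287.00
Ending inventory: 130 @ $15.60 + 230 @ $15.70 = $5,639.00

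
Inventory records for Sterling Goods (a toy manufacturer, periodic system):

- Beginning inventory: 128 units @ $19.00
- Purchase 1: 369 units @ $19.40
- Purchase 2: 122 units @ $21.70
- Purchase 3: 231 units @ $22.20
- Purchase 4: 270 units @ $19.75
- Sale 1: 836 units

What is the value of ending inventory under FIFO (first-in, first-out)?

Sale 1 (836) [FIFO — oldest first]: 128 @ $19.00 + 369 @ $19.40 + 122 @ $21.70 + 217 @ $22.20 = $17,055.40
Ending inventory: 14 @ $22.20 + 270 @ $19.75 = $5,643.30

Ending inventory = $5,643.30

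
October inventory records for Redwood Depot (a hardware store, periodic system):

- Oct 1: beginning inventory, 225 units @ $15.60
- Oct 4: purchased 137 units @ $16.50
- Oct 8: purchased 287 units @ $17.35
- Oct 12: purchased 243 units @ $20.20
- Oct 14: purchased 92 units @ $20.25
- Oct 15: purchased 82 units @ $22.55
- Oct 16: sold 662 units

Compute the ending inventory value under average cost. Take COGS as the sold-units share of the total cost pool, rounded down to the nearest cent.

Oct 16, sell 662: 662/1066 × $19,370.65 → $12,029.42
Ending inventory (cost pool remaining) = $7,341.23

Ending inventory = $7,341.23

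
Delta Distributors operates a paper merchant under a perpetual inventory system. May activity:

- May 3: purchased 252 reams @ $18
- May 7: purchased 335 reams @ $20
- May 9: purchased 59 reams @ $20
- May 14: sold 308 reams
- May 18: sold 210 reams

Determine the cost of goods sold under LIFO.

COGS = $10,112

May 14, 308 sold [LIFO — newest first]: 59 @ $20 + 249 @ $20 = $6,160
May 18, 210 sold [LIFO — newest first]: 86 @ $20 + 124 @ $18 = $3,952
Total COGS = $6,160 + $3,952 = $10,112
Ending inventory: 128 @ $18 = $2,304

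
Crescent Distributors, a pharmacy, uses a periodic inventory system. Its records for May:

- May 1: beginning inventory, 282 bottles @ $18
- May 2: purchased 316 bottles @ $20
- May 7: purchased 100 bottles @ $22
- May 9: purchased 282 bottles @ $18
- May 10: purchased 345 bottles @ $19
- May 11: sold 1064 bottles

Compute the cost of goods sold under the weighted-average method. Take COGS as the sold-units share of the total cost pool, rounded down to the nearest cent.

COGS = $20,257.75

May 11, sell 1064: 1064/1325 × $25,227.00 → $20,257.75
Ending inventory (cost pool remaining) = $4,969.25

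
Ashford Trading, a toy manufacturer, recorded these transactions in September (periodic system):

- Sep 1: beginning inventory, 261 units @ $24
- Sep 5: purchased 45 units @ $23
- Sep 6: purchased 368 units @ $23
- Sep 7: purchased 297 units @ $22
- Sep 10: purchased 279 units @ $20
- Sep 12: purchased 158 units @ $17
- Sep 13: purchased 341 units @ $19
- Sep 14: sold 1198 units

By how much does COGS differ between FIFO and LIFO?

FIFO COGS: 261 @ $24 + 45 @ $23 + 368 @ $23 + 297 @ $22 + 227 @ $20 = $26,837
LIFO COGS: 341 @ $19 + 158 @ $17 + 279 @ $20 + 297 @ $22 + 123 @ $23 = $24,108
Difference = |$26,837 − $24,108| = $2,729

$2,729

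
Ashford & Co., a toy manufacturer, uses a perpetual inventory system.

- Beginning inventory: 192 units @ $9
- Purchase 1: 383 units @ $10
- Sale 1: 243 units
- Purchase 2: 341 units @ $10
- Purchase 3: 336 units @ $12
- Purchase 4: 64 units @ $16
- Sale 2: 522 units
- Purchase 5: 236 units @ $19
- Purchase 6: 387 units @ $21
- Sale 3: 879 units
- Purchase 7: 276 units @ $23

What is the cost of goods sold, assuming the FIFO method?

COGS = $20,440

Sale 1 (243) [FIFO — oldest first]: 192 @ $9 + 51 @ $10 = $2,238
Sale 2 (522) [FIFO — oldest first]: 332 @ $10 + 190 @ $10 = $5,220
Sale 3 (879) [FIFO — oldest first]: 151 @ $10 + 336 @ $12 + 64 @ $16 + 236 @ $19 + 92 @ $21 = $12,982
Total COGS = $2,238 + $5,220 + $12,982 = $20,440
Ending inventory: 295 @ $21 + 276 @ $23 = $12,543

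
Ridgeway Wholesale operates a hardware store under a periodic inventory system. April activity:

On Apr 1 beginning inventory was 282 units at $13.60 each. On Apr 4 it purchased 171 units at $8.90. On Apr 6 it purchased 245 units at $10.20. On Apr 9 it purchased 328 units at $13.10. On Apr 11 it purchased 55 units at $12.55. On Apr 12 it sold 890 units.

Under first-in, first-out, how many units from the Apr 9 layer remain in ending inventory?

136

Apr 12, 890 sold [FIFO — oldest first]: 282 @ $13.60 + 171 @ $8.90 + 245 @ $10.20 + 192 @ $13.10 = $10,371.30
Ending inventory: 136 @ $13.10 + 55 @ $12.55 = $2,471.85
Check: goods available $12,843.15 = COGS $10,371.30 + ending $2,471.85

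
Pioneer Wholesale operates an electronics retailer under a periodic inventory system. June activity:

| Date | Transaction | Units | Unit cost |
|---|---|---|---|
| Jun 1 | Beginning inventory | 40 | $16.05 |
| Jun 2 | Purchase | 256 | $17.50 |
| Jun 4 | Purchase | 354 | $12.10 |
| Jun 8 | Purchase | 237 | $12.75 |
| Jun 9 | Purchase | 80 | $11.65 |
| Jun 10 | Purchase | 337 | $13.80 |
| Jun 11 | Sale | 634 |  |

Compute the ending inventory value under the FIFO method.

Ending inventory = $8,797.95

Jun 11, 634 sold [FIFO — oldest first]: 40 @ $16.05 + 256 @ $17.50 + 338 @ $12.10 = $9,211.80
Ending inventory: 16 @ $12.10 + 237 @ $12.75 + 80 @ $11.65 + 337 @ $13.80 = $8,797.95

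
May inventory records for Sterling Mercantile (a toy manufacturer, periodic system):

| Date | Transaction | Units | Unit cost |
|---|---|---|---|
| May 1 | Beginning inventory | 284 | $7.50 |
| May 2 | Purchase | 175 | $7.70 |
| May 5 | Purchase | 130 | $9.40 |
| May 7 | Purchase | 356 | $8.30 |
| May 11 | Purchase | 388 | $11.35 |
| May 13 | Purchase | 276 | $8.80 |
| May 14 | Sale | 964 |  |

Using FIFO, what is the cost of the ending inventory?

Ending inventory = $6,616.95

May 14, 964 sold [FIFO — oldest first]: 284 @ $7.50 + 175 @ $7.70 + 130 @ $9.40 + 356 @ $8.30 + 19 @ $11.35 = $7,869.95
Ending inventory: 369 @ $11.35 + 276 @ $8.80 = $6,616.95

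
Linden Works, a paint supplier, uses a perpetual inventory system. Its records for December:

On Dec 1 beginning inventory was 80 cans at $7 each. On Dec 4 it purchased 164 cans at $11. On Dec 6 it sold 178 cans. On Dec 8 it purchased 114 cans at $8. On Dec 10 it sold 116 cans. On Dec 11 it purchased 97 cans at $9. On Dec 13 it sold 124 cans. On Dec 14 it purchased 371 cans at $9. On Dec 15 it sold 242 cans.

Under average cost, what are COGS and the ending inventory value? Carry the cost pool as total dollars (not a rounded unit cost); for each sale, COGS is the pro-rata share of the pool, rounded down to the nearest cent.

COGS = $5,996.27; ending inventory = $1,491.73

After Dec 1: 80 on hand, pool $560.00 (≈ $7.0000 each)
After Dec 4: 244 on hand, pool $2,364.00 (≈ $9.6885 each)
Dec 6, sell 178: 178/244 × $2,364.00 → $1,724.55
After Dec 8: 180 on hand, pool $1,551.45 (≈ $8.6192 each)
Dec 10, sell 116: 116/180 × $1,551.45 → $999.82
After Dec 11: 161 on hand, pool $1,424.63 (≈ $8.8486 each)
Dec 13, sell 124: 124/161 × $1,424.63 → $1,097.23
After Dec 14: 408 on hand, pool $3,666.40 (≈ $8.9863 each)
Dec 15, sell 242: 242/408 × $3,666.40 → $2,174.67
Total COGS = $1,724.55 + $999.82 + $1,097.23 + $2,174.67 = $5,996.27
Ending inventory (cost pool remaining) = $1,491.73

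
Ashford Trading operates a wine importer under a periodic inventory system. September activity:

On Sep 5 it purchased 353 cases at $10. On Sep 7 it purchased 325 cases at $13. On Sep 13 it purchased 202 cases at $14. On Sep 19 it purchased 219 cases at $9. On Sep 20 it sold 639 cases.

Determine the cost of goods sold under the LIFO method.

Sep 20, 639 sold [LIFO — newest first]: 219 @ $9 + 202 @ $14 + 218 @ $13 = $7,633
Ending inventory: 353 @ $10 + 107 @ $13 = $4,921
Check: goods available $12,554 = COGS $7,633 + ending $4,921

COGS = $7,633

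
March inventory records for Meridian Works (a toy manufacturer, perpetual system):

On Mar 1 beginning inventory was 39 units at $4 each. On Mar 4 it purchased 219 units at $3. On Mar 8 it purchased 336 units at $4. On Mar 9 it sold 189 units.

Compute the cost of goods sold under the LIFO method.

Mar 9, 189 sold [LIFO — newest first]: 189 @ $4 = $756
Ending inventory: 39 @ $4 + 219 @ $3 + 147 @ $4 = $1,401
Check: goods available $2,157 = COGS $756 + ending $1,401

COGS = $756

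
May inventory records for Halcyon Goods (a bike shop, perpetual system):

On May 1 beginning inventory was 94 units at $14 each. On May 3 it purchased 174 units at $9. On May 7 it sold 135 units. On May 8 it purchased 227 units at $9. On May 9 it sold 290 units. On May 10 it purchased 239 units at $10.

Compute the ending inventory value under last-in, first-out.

Ending inventory = $3,370

May 7, 135 sold [LIFO — newest first]: 135 @ $9 = $1,215
May 9, 290 sold [LIFO — newest first]: 227 @ $9 + 39 @ $9 + 24 @ $14 = $2,730
Total COGS = $1,215 + $2,730 = $3,945
Ending inventory: 70 @ $14 + 239 @ $10 = $3,370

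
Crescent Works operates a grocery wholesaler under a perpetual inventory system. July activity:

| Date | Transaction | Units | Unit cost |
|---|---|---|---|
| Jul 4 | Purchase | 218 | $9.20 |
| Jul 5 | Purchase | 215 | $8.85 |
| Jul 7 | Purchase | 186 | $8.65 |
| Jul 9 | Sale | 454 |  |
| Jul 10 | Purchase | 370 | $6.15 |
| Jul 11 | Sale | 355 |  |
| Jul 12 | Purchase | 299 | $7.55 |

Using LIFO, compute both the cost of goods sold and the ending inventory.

Jul 9, 454 sold [LIFO — newest first]: 186 @ $8.65 + 215 @ $8.85 + 53 @ $9.20 = $3,999.25
Jul 11, 355 sold [LIFO — newest first]: 355 @ $6.15 = $2,183.25
Total COGS = $3,999.25 + $2,183.25 = $6,182.50
Ending inventory: 165 @ $9.20 + 15 @ $6.15 + 299 @ $7.55 = $3,867.70

COGS = $6,182.50; ending inventory = $3,867.70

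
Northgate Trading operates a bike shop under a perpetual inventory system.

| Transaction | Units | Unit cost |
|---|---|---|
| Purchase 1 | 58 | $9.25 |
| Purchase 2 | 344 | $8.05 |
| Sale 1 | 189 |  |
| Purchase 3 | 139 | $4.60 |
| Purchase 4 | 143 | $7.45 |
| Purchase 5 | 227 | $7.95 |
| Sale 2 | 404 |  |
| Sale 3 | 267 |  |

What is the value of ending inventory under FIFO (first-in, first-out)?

Sale 1 (189) [FIFO — oldest first]: 58 @ $9.25 + 131 @ $8.05 = $1,591.05
Sale 2 (404) [FIFO — oldest first]: 213 @ $8.05 + 139 @ $4.60 + 52 @ $7.45 = $2,741.45
Sale 3 (267) [FIFO — oldest first]: 91 @ $7.45 + 176 @ $7.95 = $2,077.15
Total COGS = $1,591.05 + $2,741.45 + $2,077.15 = $6,409.65
Ending inventory: 51 @ $7.95 = $405.45
Check: goods available $6,815.10 = COGS $6,409.65 + ending $405.45

Ending inventory = $405.45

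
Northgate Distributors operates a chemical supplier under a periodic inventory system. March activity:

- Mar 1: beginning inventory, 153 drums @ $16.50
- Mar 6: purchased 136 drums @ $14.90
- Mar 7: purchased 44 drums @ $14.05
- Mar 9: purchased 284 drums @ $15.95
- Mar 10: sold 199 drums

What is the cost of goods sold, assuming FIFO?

COGS = $3,209.90

Mar 10, 199 sold [FIFO — oldest first]: 153 @ $16.50 + 46 @ $14.90 = $3,209.90
Ending inventory: 90 @ $14.90 + 44 @ $14.05 + 284 @ $15.95 = $6,489.00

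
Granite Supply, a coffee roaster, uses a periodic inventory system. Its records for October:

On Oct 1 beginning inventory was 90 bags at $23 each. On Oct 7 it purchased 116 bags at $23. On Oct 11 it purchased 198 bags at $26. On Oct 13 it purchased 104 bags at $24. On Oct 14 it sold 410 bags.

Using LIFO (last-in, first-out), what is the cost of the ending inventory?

Oct 14, 410 sold [LIFO — newest first]: 104 @ $24 + 198 @ $26 + 108 @ $23 = $10,128
Ending inventory: 90 @ $23 + 8 @ $23 = $2,254
Check: goods available $12,382 = COGS $10,128 + ending $2,254

Ending inventory = $2,254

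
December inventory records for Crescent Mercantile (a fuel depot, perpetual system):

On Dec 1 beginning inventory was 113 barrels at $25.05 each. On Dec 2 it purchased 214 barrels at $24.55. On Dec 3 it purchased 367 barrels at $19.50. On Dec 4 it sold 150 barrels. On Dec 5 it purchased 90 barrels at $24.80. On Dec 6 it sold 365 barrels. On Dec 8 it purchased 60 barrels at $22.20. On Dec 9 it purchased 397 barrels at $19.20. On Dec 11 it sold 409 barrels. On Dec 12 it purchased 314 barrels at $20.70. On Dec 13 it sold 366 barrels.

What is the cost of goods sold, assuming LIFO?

Dec 4, 150 sold [LIFO — newest first]: 150 @ $19.50 = $2,925.00
Dec 6, 365 sold [LIFO — newest first]: 90 @ $24.80 + 217 @ $19.50 + 58 @ $24.55 = $7,887.40
Dec 11, 409 sold [LIFO — newest first]: 397 @ $19.20 + 12 @ $22.20 = $7,888.80
Dec 13, 366 sold [LIFO — newest first]: 314 @ $20.70 + 48 @ $22.20 + 4 @ $24.55 = $7,663.60
Total COGS = $2,925.00 + $7,887.40 + $7,888.80 + $7,663.60 = $26,364.80
Ending inventory: 113 @ $25.05 + 152 @ $24.55 = $6,562.25

COGS = $26,364.80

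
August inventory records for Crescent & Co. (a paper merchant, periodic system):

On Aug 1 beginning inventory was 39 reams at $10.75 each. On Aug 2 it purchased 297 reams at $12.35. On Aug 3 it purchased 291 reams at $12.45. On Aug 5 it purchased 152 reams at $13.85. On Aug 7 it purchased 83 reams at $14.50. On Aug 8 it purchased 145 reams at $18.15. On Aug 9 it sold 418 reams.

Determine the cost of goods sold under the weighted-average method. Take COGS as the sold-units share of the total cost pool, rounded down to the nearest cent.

Aug 9, sell 418: 418/1007 × $13,650.60 → $5,666.28
Ending inventory (cost pool remaining) = $7,984.32

COGS = $5,666.28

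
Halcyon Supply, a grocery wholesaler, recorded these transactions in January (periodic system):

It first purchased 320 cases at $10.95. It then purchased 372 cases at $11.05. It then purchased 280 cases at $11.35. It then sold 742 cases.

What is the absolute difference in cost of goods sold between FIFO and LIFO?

$92.00

FIFO COGS: 320 @ $10.95 + 372 @ $11.05 + 50 @ $11.35 = $8,182.10
LIFO COGS: 280 @ $11.35 + 372 @ $11.05 + 90 @ $10.95 = $8,274.10
Difference = |$8,182.10 − $8,274.10| = $92.00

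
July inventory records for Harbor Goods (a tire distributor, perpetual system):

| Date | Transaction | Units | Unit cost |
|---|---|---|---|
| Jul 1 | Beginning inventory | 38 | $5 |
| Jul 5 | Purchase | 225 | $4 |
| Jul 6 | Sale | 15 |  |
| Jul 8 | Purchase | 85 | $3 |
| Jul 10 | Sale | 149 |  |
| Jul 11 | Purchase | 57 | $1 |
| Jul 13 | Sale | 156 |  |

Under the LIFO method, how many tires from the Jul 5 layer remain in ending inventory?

Jul 6, 15 sold [LIFO — newest first]: 15 @ $4 = $60
Jul 10, 149 sold [LIFO — newest first]: 85 @ $3 + 64 @ $4 = $511
Jul 13, 156 sold [LIFO — newest first]: 57 @ $1 + 99 @ $4 = $453
Total COGS = $60 + $511 + $453 = $1,024
Ending inventory: 38 @ $5 + 47 @ $4 = $378
Check: goods available $1,402 = COGS $1,024 + ending $378

47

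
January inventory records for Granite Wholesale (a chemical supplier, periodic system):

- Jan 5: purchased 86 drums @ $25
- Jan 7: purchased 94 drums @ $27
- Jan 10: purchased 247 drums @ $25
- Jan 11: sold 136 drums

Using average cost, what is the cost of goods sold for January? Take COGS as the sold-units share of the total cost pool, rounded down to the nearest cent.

COGS = $3,459.87

Jan 11, sell 136: 136/427 × $10,863.00 → $3,459.87
Ending inventory (cost pool remaining) = $7,403.13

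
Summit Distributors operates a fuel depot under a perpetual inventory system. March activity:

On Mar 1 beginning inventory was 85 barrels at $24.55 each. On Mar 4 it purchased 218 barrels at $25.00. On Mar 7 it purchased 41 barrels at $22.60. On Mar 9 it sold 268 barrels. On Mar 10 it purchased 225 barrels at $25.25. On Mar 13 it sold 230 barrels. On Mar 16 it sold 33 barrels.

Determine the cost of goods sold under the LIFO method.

Mar 9, 268 sold [LIFO — newest first]: 41 @ $22.60 + 218 @ $25.00 + 9 @ $24.55 = $6,597.55
Mar 13, 230 sold [LIFO — newest first]: 225 @ $25.25 + 5 @ $24.55 = $5,804.00
Mar 16, 33 sold [LIFO — newest first]: 33 @ $24.55 = $810.15
Total COGS = $6,597.55 + $5,804.00 + $810.15 = $13,211.70
Ending inventory: 38 @ $24.55 = $932.90
Check: goods available $14,144.60 = COGS $13,211.70 + ending $932.90

COGS = $13,211.70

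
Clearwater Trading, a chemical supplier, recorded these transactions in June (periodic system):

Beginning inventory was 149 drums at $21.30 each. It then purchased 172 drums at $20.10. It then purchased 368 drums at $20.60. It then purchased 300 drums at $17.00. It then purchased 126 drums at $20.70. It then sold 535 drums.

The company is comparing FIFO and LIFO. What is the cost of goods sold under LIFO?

FIFO COGS: 149 @ $21.30 + 172 @ $20.10 + 214 @ $20.60 = $11,039.30
LIFO COGS: 126 @ $20.70 + 300 @ $17.00 + 109 @ $20.60 = $9,953.60

COGS = $9,953.60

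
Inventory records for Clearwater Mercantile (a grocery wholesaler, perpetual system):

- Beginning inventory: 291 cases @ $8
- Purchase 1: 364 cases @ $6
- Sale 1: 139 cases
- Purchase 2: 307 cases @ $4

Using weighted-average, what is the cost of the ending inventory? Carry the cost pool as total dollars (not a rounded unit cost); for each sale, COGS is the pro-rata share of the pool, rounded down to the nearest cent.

Ending inventory = $4,782.50

After Beginning: 291 on hand, pool $2,328.00 (≈ $8.0000 each)
After Purchase 1: 655 on hand, pool $4,512.00 (≈ $6.8885 each)
Sale 1, sell 139: 139/655 × $4,512.00 → $957.50
After Purchase 2: 823 on hand, pool $4,782.50 (≈ $5.8111 each)
Ending inventory (cost pool remaining) = $4,782.50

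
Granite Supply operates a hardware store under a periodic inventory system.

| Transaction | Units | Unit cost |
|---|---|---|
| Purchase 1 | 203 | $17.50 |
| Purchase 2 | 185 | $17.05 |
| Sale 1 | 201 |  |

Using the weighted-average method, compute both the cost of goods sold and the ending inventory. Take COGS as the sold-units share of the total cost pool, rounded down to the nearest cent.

Sale 1, sell 201: 201/388 × $6,706.75 → $3,474.37
Ending inventory (cost pool remaining) = $3,232.38

COGS = $3,474.37; ending inventory = $3,232.38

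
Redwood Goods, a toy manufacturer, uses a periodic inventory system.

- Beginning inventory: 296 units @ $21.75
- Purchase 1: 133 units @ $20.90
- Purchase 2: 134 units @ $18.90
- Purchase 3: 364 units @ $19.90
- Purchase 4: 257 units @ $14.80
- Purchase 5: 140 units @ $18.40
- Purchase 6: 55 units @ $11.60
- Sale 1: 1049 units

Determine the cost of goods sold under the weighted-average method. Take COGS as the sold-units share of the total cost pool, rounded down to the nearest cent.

COGS = $19,786.84

Sale 1, sell 1049: 1049/1379 × $26,011.50 → $19,786.84
Ending inventory (cost pool remaining) = $6,224.66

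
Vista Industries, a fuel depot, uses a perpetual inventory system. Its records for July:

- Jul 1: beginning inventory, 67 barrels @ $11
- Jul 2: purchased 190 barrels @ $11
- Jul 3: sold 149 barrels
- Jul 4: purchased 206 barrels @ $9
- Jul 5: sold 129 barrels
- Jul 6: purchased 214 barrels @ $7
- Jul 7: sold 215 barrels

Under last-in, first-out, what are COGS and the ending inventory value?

Jul 3, 149 sold [LIFO — newest first]: 149 @ $11 = $1,639
Jul 5, 129 sold [LIFO — newest first]: 129 @ $9 = $1,161
Jul 7, 215 sold [LIFO — newest first]: 214 @ $7 + 1 @ $9 = $1,507
Total COGS = $1,639 + $1,161 + $1,507 = $4,307
Ending inventory: 67 @ $11 + 41 @ $11 + 76 @ $9 = $1,872

COGS = $4,307; ending inventory = $1,872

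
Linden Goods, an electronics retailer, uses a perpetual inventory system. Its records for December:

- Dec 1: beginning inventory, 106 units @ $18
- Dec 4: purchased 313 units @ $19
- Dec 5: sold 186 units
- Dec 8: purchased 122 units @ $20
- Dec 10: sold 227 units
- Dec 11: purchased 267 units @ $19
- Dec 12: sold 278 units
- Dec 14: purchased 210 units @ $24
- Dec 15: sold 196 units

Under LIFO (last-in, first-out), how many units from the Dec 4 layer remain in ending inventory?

11

Dec 5, 186 sold [LIFO — newest first]: 186 @ $19 = $3,534
Dec 10, 227 sold [LIFO — newest first]: 122 @ $20 + 105 @ $19 = $4,435
Dec 12, 278 sold [LIFO — newest first]: 267 @ $19 + 11 @ $19 = $5,282
Dec 15, 196 sold [LIFO — newest first]: 196 @ $24 = $4,704
Total COGS = $3,534 + $4,435 + $5,282 + $4,704 = $17,955
Ending inventory: 106 @ $18 + 11 @ $19 + 14 @ $24 = $2,453
Check: goods available $20,408 = COGS $17,955 + ending $2,453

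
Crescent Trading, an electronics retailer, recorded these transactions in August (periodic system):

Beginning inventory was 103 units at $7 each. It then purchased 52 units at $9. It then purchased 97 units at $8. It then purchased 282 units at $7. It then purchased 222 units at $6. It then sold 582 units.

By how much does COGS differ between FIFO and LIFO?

FIFO COGS: 103 @ $7 + 52 @ $9 + 97 @ $8 + 282 @ $7 + 48 @ $6 = $4,227
LIFO COGS: 222 @ $6 + 282 @ $7 + 78 @ $8 = $3,930
Difference = |$4,227 − $3,930| = $297

$297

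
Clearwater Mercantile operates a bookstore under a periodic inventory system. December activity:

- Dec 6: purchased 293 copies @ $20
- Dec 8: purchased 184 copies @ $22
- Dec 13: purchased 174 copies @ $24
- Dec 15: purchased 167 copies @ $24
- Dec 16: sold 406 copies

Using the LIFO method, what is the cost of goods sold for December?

Dec 16, 406 sold [LIFO — newest first]: 167 @ $24 + 174 @ $24 + 65 @ $22 = $9,614
Ending inventory: 293 @ $20 + 119 @ $22 = $8,478

COGS = $9,614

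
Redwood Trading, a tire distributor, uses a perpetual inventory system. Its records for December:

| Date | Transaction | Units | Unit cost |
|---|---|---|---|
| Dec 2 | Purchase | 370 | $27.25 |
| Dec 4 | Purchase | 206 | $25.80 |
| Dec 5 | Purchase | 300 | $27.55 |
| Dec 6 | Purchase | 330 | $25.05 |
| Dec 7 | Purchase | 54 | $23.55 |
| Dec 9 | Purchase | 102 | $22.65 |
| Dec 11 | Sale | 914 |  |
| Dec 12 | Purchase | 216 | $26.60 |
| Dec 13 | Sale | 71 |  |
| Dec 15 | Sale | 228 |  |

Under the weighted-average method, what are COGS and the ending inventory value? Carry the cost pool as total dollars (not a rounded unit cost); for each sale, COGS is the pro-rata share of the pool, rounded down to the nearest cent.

After Dec 2: 370 on hand, pool $10,082.50 (≈ $27.2500 each)
After Dec 4: 576 on hand, pool $15,397.30 (≈ $26.7314 each)
After Dec 5: 876 on hand, pool $23,662.30 (≈ $27.0118 each)
After Dec 6: 1206 on hand, pool $31,928.80 (≈ $26.4750 each)
After Dec 7: 1260 on hand, pool $33,200.50 (≈ $26.3496 each)
After Dec 9: 1362 on hand, pool $35,510.80 (≈ $26.0725 each)
Dec 11, sell 914: 914/1362 × $35,510.80 → $23,830.30
After Dec 12: 664 on hand, pool $17,426.10 (≈ $26.2441 each)
Dec 13, sell 71: 71/664 × $17,426.10 → $1,863.33
Dec 15, sell 228: 228/593 × $15,562.77 → $5,983.66
Total COGS = $23,830.30 + $1,863.33 + $5,983.66 = $31,677.29
Ending inventory (cost pool remaining) = $9,579.11

COGS = $31,677.29; ending inventory = $9,579.11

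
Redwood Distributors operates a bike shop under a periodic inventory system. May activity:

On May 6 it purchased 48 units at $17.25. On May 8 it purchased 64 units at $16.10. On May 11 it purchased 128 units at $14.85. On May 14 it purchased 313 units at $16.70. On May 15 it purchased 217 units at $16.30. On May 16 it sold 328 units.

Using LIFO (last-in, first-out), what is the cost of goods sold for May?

COGS = $5,390.80

May 16, 328 sold [LIFO — newest first]: 217 @ $16.30 + 111 @ $16.70 = $5,390.80
Ending inventory: 48 @ $17.25 + 64 @ $16.10 + 128 @ $14.85 + 202 @ $16.70 = $7,132.60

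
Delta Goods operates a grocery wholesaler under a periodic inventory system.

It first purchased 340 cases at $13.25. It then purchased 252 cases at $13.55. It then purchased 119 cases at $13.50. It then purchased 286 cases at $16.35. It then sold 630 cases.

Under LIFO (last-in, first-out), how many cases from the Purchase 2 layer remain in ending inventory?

Sale 1 (630) [LIFO — newest first]: 286 @ $16.35 + 119 @ $13.50 + 225 @ $13.55 = $9,331.35
Ending inventory: 340 @ $13.25 + 27 @ $13.55 = $4,870.85
Check: goods available $14,202.20 = COGS $9,331.35 + ending $4,870.85

27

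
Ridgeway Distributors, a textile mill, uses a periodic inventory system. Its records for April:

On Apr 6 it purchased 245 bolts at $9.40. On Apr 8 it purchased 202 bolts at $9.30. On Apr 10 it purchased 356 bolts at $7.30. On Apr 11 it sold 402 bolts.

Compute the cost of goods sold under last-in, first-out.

COGS = $3,026.60

Apr 11, 402 sold [LIFO — newest first]: 356 @ $7.30 + 46 @ $9.30 = $3,026.60
Ending inventory: 245 @ $9.40 + 156 @ $9.30 = $3,753.80
Check: goods available $6,780.40 = COGS $3,026.60 + ending $3,753.80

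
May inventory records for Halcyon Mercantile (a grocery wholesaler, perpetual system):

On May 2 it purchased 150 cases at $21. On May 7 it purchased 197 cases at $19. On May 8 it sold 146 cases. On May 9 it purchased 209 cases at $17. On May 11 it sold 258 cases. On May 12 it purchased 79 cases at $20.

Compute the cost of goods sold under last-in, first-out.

COGS = $7,258

May 8, 146 sold [LIFO — newest first]: 146 @ $19 = $2,774
May 11, 258 sold [LIFO — newest first]: 209 @ $17 + 49 @ $19 = $4,484
Total COGS = $2,774 + $4,484 = $7,258
Ending inventory: 150 @ $21 + 2 @ $19 + 79 @ $20 = $4,768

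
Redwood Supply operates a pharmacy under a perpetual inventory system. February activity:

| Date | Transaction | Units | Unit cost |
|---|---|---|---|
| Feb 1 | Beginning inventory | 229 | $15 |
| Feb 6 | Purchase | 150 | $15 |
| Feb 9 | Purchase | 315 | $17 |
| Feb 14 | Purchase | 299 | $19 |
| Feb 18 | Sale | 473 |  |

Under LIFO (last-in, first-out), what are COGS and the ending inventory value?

COGS = $8,639; ending inventory = $8,082

Feb 18, 473 sold [LIFO — newest first]: 299 @ $19 + 174 @ $17 = $8,639
Ending inventory: 229 @ $15 + 150 @ $15 + 141 @ $17 = $8,082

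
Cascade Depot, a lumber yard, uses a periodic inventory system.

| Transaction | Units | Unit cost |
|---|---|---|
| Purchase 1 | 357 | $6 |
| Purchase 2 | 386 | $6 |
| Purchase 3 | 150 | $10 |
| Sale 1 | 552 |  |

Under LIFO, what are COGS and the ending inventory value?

COGS = $3,912; ending inventory = $2,046

Sale 1 (552) [LIFO — newest first]: 150 @ $10 + 386 @ $6 + 16 @ $6 = $3,912
Ending inventory: 341 @ $6 = $2,046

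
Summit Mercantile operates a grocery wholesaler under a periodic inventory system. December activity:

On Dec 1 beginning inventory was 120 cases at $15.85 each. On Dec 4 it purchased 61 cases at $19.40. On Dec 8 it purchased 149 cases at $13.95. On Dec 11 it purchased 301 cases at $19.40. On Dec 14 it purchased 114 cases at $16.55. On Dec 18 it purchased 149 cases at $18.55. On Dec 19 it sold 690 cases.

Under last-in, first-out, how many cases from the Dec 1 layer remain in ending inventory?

120

Dec 19, 690 sold [LIFO — newest first]: 149 @ $18.55 + 114 @ $16.55 + 301 @ $19.40 + 126 @ $13.95 = $12,247.75
Ending inventory: 120 @ $15.85 + 61 @ $19.40 + 23 @ $13.95 = $3,406.25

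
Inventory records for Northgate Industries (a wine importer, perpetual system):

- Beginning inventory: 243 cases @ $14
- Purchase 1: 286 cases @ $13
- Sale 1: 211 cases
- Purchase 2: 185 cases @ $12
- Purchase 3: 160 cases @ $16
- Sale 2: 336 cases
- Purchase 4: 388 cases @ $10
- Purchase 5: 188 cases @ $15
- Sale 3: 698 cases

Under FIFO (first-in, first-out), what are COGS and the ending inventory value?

COGS = $15,610; ending inventory = $2,990

Sale 1 (211) [FIFO — oldest first]: 211 @ $14 = $2,954
Sale 2 (336) [FIFO — oldest first]: 32 @ $14 + 286 @ $13 + 18 @ $12 = $4,382
Sale 3 (698) [FIFO — oldest first]: 167 @ $12 + 160 @ $16 + 371 @ $10 = $8,274
Total COGS = $2,954 + $4,382 + $8,274 = $15,610
Ending inventory: 17 @ $10 + 188 @ $15 = $2,990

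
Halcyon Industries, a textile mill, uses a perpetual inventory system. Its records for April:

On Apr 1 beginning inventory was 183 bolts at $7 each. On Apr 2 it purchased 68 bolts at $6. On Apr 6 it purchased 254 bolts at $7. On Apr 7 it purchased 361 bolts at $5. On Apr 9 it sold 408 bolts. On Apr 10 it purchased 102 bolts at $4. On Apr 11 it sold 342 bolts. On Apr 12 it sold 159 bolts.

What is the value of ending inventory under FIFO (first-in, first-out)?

Apr 9, 408 sold [FIFO — oldest first]: 183 @ $7 + 68 @ $6 + 157 @ $7 = $2,788
Apr 11, 342 sold [FIFO — oldest first]: 97 @ $7 + 245 @ $5 = $1,904
Apr 12, 159 sold [FIFO — oldest first]: 116 @ $5 + 43 @ $4 = $752
Total COGS = $2,788 + $1,904 + $752 = $5,444
Ending inventory: 59 @ $4 = $236

Ending inventory = $236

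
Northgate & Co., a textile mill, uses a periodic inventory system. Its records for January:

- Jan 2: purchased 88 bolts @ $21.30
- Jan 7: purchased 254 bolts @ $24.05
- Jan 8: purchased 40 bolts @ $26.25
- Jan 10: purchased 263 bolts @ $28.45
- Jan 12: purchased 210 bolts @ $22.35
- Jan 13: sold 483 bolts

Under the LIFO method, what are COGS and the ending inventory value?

COGS = $12,438.35; ending inventory = $8,770.60

Jan 13, 483 sold [LIFO — newest first]: 210 @ $22.35 + 263 @ $28.45 + 10 @ $26.25 = $12,438.35
Ending inventory: 88 @ $21.30 + 254 @ $24.05 + 30 @ $26.25 = $8,770.60
Check: goods available $21,208.95 = COGS $12,438.35 + ending $8,770.60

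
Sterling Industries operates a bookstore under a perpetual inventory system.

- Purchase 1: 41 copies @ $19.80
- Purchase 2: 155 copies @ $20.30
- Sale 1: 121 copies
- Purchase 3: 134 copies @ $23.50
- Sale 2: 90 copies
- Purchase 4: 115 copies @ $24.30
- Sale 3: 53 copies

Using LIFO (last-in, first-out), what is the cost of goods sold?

Sale 1 (121) [LIFO — newest first]: 121 @ $20.30 = $2,456.30
Sale 2 (90) [LIFO — newest first]: 90 @ $23.50 = $2,115.00
Sale 3 (53) [LIFO — newest first]: 53 @ $24.30 = $1,287.90
Total COGS = $2,456.30 + $2,115.00 + $1,287.90 = $5,859.20
Ending inventory: 41 @ $19.80 + 34 @ $20.30 + 44 @ $23.50 + 62 @ $24.30 = $4,042.60

COGS = $5,859.20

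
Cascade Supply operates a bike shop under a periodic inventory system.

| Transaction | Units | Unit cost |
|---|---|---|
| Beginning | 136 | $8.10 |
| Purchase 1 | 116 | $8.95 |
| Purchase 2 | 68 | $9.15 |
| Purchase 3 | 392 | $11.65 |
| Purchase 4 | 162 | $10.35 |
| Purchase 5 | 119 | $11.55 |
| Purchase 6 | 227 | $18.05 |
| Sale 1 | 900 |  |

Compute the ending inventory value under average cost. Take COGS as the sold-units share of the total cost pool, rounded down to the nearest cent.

Ending inventory = $3,797.33

Sale 1, sell 900: 900/1220 × $14,477.30 → $10,679.97
Ending inventory (cost pool remaining) = $3,797.33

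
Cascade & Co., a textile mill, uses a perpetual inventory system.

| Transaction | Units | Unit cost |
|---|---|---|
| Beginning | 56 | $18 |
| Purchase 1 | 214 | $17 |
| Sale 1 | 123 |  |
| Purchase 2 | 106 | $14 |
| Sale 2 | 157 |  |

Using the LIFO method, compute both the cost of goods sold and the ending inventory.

Sale 1 (123) [LIFO — newest first]: 123 @ $17 = $2,091
Sale 2 (157) [LIFO — newest first]: 106 @ $14 + 51 @ $17 = $2,351
Total COGS = $2,091 + $2,351 = $4,442
Ending inventory: 56 @ $18 + 40 @ $17 = $1,688
Check: goods available $6,130 = COGS $4,442 + ending $1,688

COGS = $4,442; ending inventory = $1,688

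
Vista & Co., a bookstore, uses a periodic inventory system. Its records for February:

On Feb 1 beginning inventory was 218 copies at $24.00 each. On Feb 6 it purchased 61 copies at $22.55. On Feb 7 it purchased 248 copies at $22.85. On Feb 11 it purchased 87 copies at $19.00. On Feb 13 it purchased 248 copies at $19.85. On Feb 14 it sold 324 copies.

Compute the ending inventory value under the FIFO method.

Feb 14, 324 sold [FIFO — oldest first]: 218 @ $24.00 + 61 @ $22.55 + 45 @ $22.85 = $7,635.80
Ending inventory: 203 @ $22.85 + 87 @ $19.00 + 248 @ $19.85 = $11,214.35
Check: goods available $18,850.15 = COGS $7,635.80 + ending $11,214.35

Ending inventory = $11,214.35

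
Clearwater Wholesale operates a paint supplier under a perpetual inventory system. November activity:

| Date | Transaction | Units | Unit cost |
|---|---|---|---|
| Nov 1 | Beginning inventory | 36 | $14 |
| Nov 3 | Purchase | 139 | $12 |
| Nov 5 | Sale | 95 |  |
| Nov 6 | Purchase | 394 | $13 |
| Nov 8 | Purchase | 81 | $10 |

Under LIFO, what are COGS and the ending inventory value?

Nov 5, 95 sold [LIFO — newest first]: 95 @ $12 = $1,140
Ending inventory: 36 @ $14 + 44 @ $12 + 394 @ $13 + 81 @ $10 = $6,964
Check: goods available $8,104 = COGS $1,140 + ending $6,964

COGS = $1,140; ending inventory = $6,964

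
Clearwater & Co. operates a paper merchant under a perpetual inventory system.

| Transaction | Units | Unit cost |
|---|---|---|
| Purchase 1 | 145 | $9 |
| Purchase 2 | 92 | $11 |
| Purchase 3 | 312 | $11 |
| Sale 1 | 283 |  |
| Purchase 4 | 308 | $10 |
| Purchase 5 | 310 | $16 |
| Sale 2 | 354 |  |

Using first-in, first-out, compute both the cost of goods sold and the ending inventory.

Sale 1 (283) [FIFO — oldest first]: 145 @ $9 + 92 @ $11 + 46 @ $11 = $2,823
Sale 2 (354) [FIFO — oldest first]: 266 @ $11 + 88 @ $10 = $3,806
Total COGS = $2,823 + $3,806 = $6,629
Ending inventory: 220 @ $10 + 310 @ $16 = $7,160

COGS = $6,629; ending inventory = $7,160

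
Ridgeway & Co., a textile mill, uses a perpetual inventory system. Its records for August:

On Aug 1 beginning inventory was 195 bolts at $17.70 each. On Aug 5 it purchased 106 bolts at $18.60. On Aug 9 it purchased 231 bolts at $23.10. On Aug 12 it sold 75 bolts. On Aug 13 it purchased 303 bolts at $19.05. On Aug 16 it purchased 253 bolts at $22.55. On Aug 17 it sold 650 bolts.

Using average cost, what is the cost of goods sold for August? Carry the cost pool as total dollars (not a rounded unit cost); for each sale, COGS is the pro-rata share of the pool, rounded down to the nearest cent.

COGS = $14,811.77

After Aug 1: 195 on hand, pool $3,451.50 (≈ $17.7000 each)
After Aug 5: 301 on hand, pool $5,423.10 (≈ $18.0169 each)
After Aug 9: 532 on hand, pool $10,759.20 (≈ $20.2241 each)
Aug 12, sell 75: 75/532 × $10,759.20 → $1,516.80
After Aug 13: 760 on hand, pool $15,014.55 (≈ $19.7560 each)
After Aug 16: 1013 on hand, pool $20,719.70 (≈ $20.4538 each)
Aug 17, sell 650: 650/1013 × $20,719.70 → $13,294.97
Total COGS = $1,516.80 + $13,294.97 = $14,811.77
Ending inventory (cost pool remaining) = $7,424.73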